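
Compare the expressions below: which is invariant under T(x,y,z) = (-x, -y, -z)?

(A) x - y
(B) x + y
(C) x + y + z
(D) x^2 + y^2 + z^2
D

Apply T(x,y,z) = (-x, -y, -z) to each option, i.e. replace (x, y, z) by the transformed coordinates.
Substitute the transformed coordinates into each option and compare with the original:
(A) x - y  ->  (-x) - (-y) = -x + y   [differs from x - y: not invariant]
(B) x + y  ->  (-x) + (-y) = -x - y   [differs from x + y: not invariant]
(C) x + y + z  ->  (-x) + (-y) + (-z) = -x - y - z   [differs from x + y + z: not invariant]
(D) x^2 + y^2 + z^2  ->  (-x)^2 + (-y)^2 + (-z)^2 = x^2 + y^2 + z^2   [equals x^2 + y^2 + z^2: invariant]

Only option (D), x^2 + y^2 + z^2, is unchanged by the transformation.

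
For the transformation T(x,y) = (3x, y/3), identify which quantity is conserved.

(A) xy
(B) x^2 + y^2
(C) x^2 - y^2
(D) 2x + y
A

An expression E(x,y) is invariant under T if E(T(x,y)) = E(x,y). Here T(x,y) = (3x, y/3).
Substitute the transformed coordinates into each option and compare with the original:
(A) xy  ->  (3x)(y/3) = xy   [equals xy: invariant]
(B) x^2 + y^2  ->  (3x)^2 + (y/3)^2 = 9x^2 + y^2/9   [differs from x^2 + y^2: not invariant]
(C) x^2 - y^2  ->  (3x)^2 - (y/3)^2 = 9x^2 - y^2/9   [differs from x^2 - y^2: not invariant]
(D) 2x + y  ->  2(3x) + (y/3) = 6x + y/3   [differs from 2x + y: not invariant]

Only option (A), xy, is unchanged by the transformation.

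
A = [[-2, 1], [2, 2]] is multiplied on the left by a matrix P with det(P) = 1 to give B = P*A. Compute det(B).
-6

By the multiplicative property of determinants, det(B) = det(P*A) = det(P) * det(A) = det(A),
so the determinant is invariant under multiplication by any determinant-1 matrix; we just need det(A).

det(A) = (-2)(2) - (1)(2) = -4 - 2 = -6

Therefore det(B) = 1 * (-6) = -6.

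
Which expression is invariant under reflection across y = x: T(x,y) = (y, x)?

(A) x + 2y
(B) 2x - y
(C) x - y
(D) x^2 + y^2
D

The map is reflection across y = x: T(x,y) = (y, x).
Substitute the transformed coordinates into each option and compare with the original:
(A) x + 2y  ->  (y) + 2(x) = 2x + y   [differs from x + 2y: not invariant]
(B) 2x - y  ->  2(y) - (x) = -x + 2y   [differs from 2x - y: not invariant]
(C) x - y  ->  (y) - (x) = -x + y   [differs from x - y: not invariant]
(D) x^2 + y^2  ->  (y)^2 + (x)^2 = x^2 + y^2   [equals x^2 + y^2: invariant]

Only option (D), x^2 + y^2, is unchanged by the transformation.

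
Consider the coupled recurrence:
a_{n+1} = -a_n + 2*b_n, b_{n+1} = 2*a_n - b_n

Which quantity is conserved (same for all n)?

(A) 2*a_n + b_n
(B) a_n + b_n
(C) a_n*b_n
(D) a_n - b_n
B

Replace a_n by a_{n+1} = -a_n + 2*b_n and b_n by b_{n+1} = 2*a_n - b_n in each option and simplify:
(A) 2*a_n + b_n  ->  2*(-a_n + 2*b_n) + (2*a_n - b_n) = 3*b_n   [not conserved]
(B) a_n + b_n  ->  (-a_n + 2*b_n) + (2*a_n - b_n) = a_n + b_n   [conserved]
(C) a_n*b_n  ->  (-a_n + 2*b_n)*(2*a_n - b_n) = -2*a_n^2 + 5*a_n*b_n - 2*b_n^2   [not conserved]
(D) a_n - b_n  ->  (-a_n + 2*b_n) - (2*a_n - b_n) = -3*a_n + 3*b_n   [not conserved]

Only (B) a_n + b_n returns to itself after one step, so it is the conserved quantity.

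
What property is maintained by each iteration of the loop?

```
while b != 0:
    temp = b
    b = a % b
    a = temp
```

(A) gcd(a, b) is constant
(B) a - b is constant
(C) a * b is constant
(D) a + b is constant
A

A loop invariant must hold before the first iteration and be re-established by every execution of the body.

(A) gcd(a, b) is constant: One iteration replaces (a, b) by (b, a mod b). Since a mod b = a - q*b for an integer q, any common divisor of a and b divides b and a mod b, and conversely; hence gcd(b, a mod b) = gcd(a, b). For instance (21, 12) -> (12, 9) keeps gcd = 3. At exit b = 0 and a = gcd of the original inputs.

The other options fail:
(B) a - b is constant: e.g. (a, b) = (21, 12) -> (12, 9): the difference goes from 9 to 3.
(C) a * b is constant: e.g. (a, b) = (21, 12) -> (12, 9): the product goes from 252 to 108.
(D) a + b is constant: e.g. (a, b) = (21, 12) -> (12, 9): the sum goes from 33 to 21.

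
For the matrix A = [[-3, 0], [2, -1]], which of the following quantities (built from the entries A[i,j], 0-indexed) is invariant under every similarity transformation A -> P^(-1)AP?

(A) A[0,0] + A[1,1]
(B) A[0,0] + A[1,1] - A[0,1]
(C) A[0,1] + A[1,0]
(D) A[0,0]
A

A[0,0] + A[1,1] is the trace of A. By the cyclic property of the trace, tr(P^(-1)AP) = tr(APP^(-1)) = tr(A), so it is the same for every matrix similar to A.

The other combinations are not similarity invariants. For example, take P = [[1, 1], [0, 1]] (det P = 1), so P^(-1) = [[1, -1], [0, 1]] and
B = P^(-1)AP = [[-5, -4], [2, 1]].
Evaluating each option on A and on B:
(A) A[0,0] + A[1,1]: -4 for A, -4 for B -> unchanged
(B) A[0,0] + A[1,1] - A[0,1]: -4 for A, 0 for B -> changes
(C) A[0,1] + A[1,0]: 2 for A, -2 for B -> changes
(D) A[0,0]: -3 for A, -5 for B -> changes

Only (A) A[0,0] + A[1,1] = -4 survives (and it does so for every P, not just this one), so it is the invariant.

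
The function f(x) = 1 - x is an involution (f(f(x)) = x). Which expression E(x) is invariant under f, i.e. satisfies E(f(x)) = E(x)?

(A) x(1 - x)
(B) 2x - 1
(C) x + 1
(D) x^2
A

Replace x by f(x) = 1 - x in each option and simplify. As a quick numerical cross-check, also compare E(4) with E(f(4)) = E(-3).

(A) x(1 - x)  ->  (1 - x)(1 - (1 - x)), which simplifies back to x(1 - x); check: E(4) = -12, E(-3) = -12.   [invariant]
(B) 2x - 1  ->  2(1 - x) - 1 = 1 - 2x; check: E(4) = 7 but E(-3) = -7.   [not invariant]
(C) x + 1  ->  (1 - x) + 1 = 2 - x; check: E(4) = 5 but E(-3) = -2.   [not invariant]
(D) x^2  ->  (1 - x)^2 = (x - 1)^2; check: E(4) = 16 but E(-3) = 9.   [not invariant]

Only (A) is unchanged. E is symmetric under swapping x with f(x) = 1 - x, which is exactly what an involution does.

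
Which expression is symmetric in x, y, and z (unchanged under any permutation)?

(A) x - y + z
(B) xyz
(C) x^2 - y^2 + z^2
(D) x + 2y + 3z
B

A symmetric expression is unchanged when the variables are permuted; here the transformation to test is the swap (x, y) -> (y, x).
A symmetric expression must survive every permutation; the single swap x <-> y already eliminates the distractors, and the keyed expression is also unchanged by x <-> z and y <-> z (each variable enters it in exactly the same way).
Substitute the transformed coordinates into each option and compare with the original:
(A) x - y + z  ->  (y) - (x) + z = -x + y + z   [differs from x - y + z: not invariant]
(B) xyz  ->  (y)(x)z = xyz   [equals xyz: invariant]
(C) x^2 - y^2 + z^2  ->  (y)^2 - (x)^2 + z^2 = -x^2 + y^2 + z^2   [differs from x^2 - y^2 + z^2: not invariant]
(D) x + 2y + 3z  ->  (y) + 2(x) + 3z = 2x + y + 3z   [differs from x + 2y + 3z: not invariant]

Only option (B), xyz, is unchanged by the transformation.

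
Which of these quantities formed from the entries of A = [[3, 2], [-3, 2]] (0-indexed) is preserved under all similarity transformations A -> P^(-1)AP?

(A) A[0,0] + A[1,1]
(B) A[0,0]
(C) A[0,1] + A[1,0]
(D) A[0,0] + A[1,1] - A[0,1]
A

A[0,0] + A[1,1] is the trace of A. By the cyclic property of the trace, tr(P^(-1)AP) = tr(APP^(-1)) = tr(A), so it is the same for every matrix similar to A.

The other combinations are not similarity invariants. For example, take P = [[1, 2], [0, 1]] (det P = 1), so P^(-1) = [[1, -2], [0, 1]] and
B = P^(-1)AP = [[9, 16], [-3, -4]].
Evaluating each option on A and on B:
(A) A[0,0] + A[1,1]: 5 for A, 5 for B -> unchanged
(B) A[0,0]: 3 for A, 9 for B -> changes
(C) A[0,1] + A[1,0]: -1 for A, 13 for B -> changes
(D) A[0,0] + A[1,1] - A[0,1]: 3 for A, -11 for B -> changes

Only (A) A[0,0] + A[1,1] = 5 survives (and it does so for every P, not just this one), so it is the invariant.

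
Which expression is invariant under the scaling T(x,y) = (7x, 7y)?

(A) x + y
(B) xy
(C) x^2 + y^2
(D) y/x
D

Under the uniform scaling T(x,y) = (7x, 7y):
Substitute the transformed coordinates into each option and compare with the original:
(A) x + y  ->  (7x) + (7y) = 7x + 7y   [differs from x + y: not invariant]
(B) xy  ->  (7x)(7y) = 49xy   [differs from xy: not invariant]
(C) x^2 + y^2  ->  (7x)^2 + (7y)^2 = 49x^2 + 49y^2   [differs from x^2 + y^2: not invariant]
(D) y/x  ->  (7y)/(7x) = y/x   [equals y/x: invariant]

Only option (D), y/x, is unchanged by the transformation.
The common factor 7 cancels in a ratio of coordinates, while sums, products and sums of squares pick up factors of 7 or 49.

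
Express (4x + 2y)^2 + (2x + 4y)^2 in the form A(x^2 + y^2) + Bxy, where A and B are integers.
20(x^2 + y^2) + 32xy

Expanding: (4x + 2y)^2 = 16x^2 + 16xy + 4y^2
(2x + 4y)^2 = 4x^2 + 16xy + 16y^2
Sum = (16+4)(x^2+y^2) + 32xy = 20(x^2 + y^2) + 32xy
This is symmetric in x and y.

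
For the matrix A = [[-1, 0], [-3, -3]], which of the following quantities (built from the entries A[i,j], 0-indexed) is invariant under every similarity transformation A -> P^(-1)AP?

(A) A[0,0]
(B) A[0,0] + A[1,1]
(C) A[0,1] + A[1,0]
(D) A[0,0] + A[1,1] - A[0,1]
B

A[0,0] + A[1,1] is the trace of A. By the cyclic property of the trace, tr(P^(-1)AP) = tr(APP^(-1)) = tr(A), so it is the same for every matrix similar to A.

The other combinations are not similarity invariants. For example, take P = [[1, -1], [0, 1]] (det P = 1), so P^(-1) = [[1, 1], [0, 1]] and
B = P^(-1)AP = [[-4, 1], [-3, 0]].
Evaluating each option on A and on B:
(A) A[0,0]: -1 for A, -4 for B -> changes
(B) A[0,0] + A[1,1]: -4 for A, -4 for B -> unchanged
(C) A[0,1] + A[1,0]: -3 for A, -2 for B -> changes
(D) A[0,0] + A[1,1] - A[0,1]: -4 for A, -5 for B -> changes

Only (B) A[0,0] + A[1,1] = -4 survives (and it does so for every P, not just this one), so it is the invariant.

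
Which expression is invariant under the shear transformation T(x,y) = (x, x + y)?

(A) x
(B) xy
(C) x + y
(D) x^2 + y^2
A

Under the shear T(x,y) = (x, x + y):
Substitute the transformed coordinates into each option and compare with the original:
(A) x  ->  (x) = x   [equals x: invariant]
(B) xy  ->  (x)(x + y) = x^2 + xy   [differs from xy: not invariant]
(C) x + y  ->  (x) + (x + y) = 2x + y   [differs from x + y: not invariant]
(D) x^2 + y^2  ->  (x)^2 + (x + y)^2 = 2x^2 + 2xy + y^2   [differs from x^2 + y^2: not invariant]

Only option (A), x, is unchanged by the transformation.
A vertical shear moves points parallel to the y-axis, so the x-coordinate (and any function of x alone) is unchanged.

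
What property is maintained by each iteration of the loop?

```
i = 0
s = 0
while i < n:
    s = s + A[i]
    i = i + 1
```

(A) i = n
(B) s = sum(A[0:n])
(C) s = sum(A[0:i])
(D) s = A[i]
C

A loop invariant must hold before the first iteration and be re-established by every execution of the body.

(C) s = sum(A[0:i]): Initially i = 0 and s = 0 = sum of the empty slice A[0:0]. If s = sum(A[0:i]) holds at the top of an iteration, the body sets s to sum(A[0:i]) + A[i] = sum(A[0:i+1]) and then i to i+1, so s = sum(A[0:i]) holds again. At exit i = n, giving s = sum(A[0:n]).

The other options fail:
(A) i = n: false initially (i = 0); it is the exit condition, not an invariant.
(B) s = sum(A[0:n]): false before the loop (s = 0, not the full sum) -- it only becomes true at exit.
(D) s = A[i]: after the first iteration s = A[0] but i = 1, so s = A[i] compares s with the wrong element (and fails in general).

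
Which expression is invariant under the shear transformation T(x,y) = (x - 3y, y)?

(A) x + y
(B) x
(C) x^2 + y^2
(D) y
D

Under the shear T(x,y) = (x - 3y, y):
Substitute the transformed coordinates into each option and compare with the original:
(A) x + y  ->  (x - 3y) + (y) = x - 2y   [differs from x + y: not invariant]
(B) x  ->  (x - 3y) = x - 3y   [differs from x: not invariant]
(C) x^2 + y^2  ->  (x - 3y)^2 + (y)^2 = x^2 - 6xy + 10y^2   [differs from x^2 + y^2: not invariant]
(D) y  ->  (y) = y   [equals y: invariant]

Only option (D), y, is unchanged by the transformation.
A horizontal shear moves points parallel to the x-axis, so the y-coordinate (and any function of y alone) is unchanged.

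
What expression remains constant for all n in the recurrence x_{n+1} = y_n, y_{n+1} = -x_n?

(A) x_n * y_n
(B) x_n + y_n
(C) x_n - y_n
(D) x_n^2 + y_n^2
D

For the recurrence x_{n+1} = y_n, y_{n+1} = -x_n:

x_{n+1}^2 + y_{n+1}^2 = y_n^2 + (-x_n)^2 = x_n^2 + y_n^2
The sum of squares is conserved (like energy in a harmonic oscillator).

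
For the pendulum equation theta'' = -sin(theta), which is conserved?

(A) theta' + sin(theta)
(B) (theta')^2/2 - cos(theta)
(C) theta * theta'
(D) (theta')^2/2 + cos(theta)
B

A first integral I satisfies dI/dt = 0 along every solution. Differentiate each option and use the equation of motion:
(A) d/dt[theta' + sin(theta)] = theta'' + cos(theta) theta' = -sin(theta) + theta' cos(theta), not identically 0
(B) d/dt[(theta')^2/2 - cos(theta)] = theta' theta'' + sin(theta) theta' = theta'(-sin(theta)) + theta' sin(theta) = 0
(C) d/dt[theta * theta'] = (theta')^2 + theta theta'' = (theta')^2 - theta sin(theta), not identically 0
(D) d/dt[(theta')^2/2 + cos(theta)] = theta' theta'' - sin(theta) theta' = -2 theta' sin(theta), not identically 0

Only (B) has zero time-derivative. This is the total energy: kinetic (theta')^2/2 plus potential -cos(theta).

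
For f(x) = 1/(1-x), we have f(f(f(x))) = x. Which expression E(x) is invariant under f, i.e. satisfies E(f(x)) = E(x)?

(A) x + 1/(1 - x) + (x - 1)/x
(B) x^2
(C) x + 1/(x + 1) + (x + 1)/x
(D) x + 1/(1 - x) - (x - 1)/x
A

Replace x by f(x) = 1/(1 - x) in each option and simplify. As a quick numerical cross-check, also compare E(3) with E(f(3)) = E(-1/2).

(A) x + 1/(1 - x) + (x - 1)/x  ->  (1/(1 - x)) + 1/(1 - (1/(1 - x))) + ((1/(1 - x)) - 1)/(1/(1 - x)), which simplifies back to x + 1/(1 - x) + (x - 1)/x; check: E(3) = 19/6, E(-1/2) = 19/6.   [invariant]
(B) x^2  ->  (1/(1 - x))^2 = (x - 1)^(-2); check: E(3) = 9 but E(-1/2) = 1/4.   [not invariant]
(C) x + 1/(x + 1) + (x + 1)/x  ->  (1/(1 - x)) + 1/((1/(1 - x)) + 1) + ((1/(1 - x)) + 1)/(1/(1 - x)) = (-x^3 + 6x^2 - 11x + 7)/(x^2 - 3x + 2); check: E(3) = 55/12 but E(-1/2) = 1/2.   [not invariant]
(D) x + 1/(1 - x) - (x - 1)/x  ->  (1/(1 - x)) + 1/(1 - (1/(1 - x))) - ((1/(1 - x)) - 1)/(1/(1 - x)) = (x^2(1 - x) - x + (x - 1)^2)/(x(x - 1)); check: E(3) = 11/6 but E(-1/2) = -17/6.   [not invariant]

Only (A) is unchanged. Indeed f(f(x)) = 1/(1 - 1/(1-x)) = (1-x)/(-x) = (x-1)/x, so E(x) = x + f(x) + f(f(x)) is the sum over the whole 3-cycle; applying f just permutes the three terms cyclically (x -> f(x) -> f(f(x)) -> x), leaving the sum unchanged.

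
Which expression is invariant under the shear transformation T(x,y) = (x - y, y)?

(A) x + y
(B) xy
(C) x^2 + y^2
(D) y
D

Under the shear T(x,y) = (x - y, y):
Substitute the transformed coordinates into each option and compare with the original:
(A) x + y  ->  (x - y) + (y) = x   [differs from x + y: not invariant]
(B) xy  ->  (x - y)(y) = xy - y^2   [differs from xy: not invariant]
(C) x^2 + y^2  ->  (x - y)^2 + (y)^2 = x^2 - 2xy + 2y^2   [differs from x^2 + y^2: not invariant]
(D) y  ->  (y) = y   [equals y: invariant]

Only option (D), y, is unchanged by the transformation.
A horizontal shear moves points parallel to the x-axis, so the y-coordinate (and any function of y alone) is unchanged.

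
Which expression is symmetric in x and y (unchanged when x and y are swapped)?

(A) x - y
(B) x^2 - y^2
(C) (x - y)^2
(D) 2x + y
C

A symmetric expression is unchanged when the variables are permuted; here the transformation to test is the swap (x, y) -> (y, x).
Substitute the transformed coordinates into each option and compare with the original:
(A) x - y  ->  (y) - (x) = -x + y   [differs from x - y: not invariant]
(B) x^2 - y^2  ->  (y)^2 - (x)^2 = -x^2 + y^2   [differs from x^2 - y^2: not invariant]
(C) (x - y)^2  ->  ((y) - (x))^2 = x^2 - 2xy + y^2   [equals (x - y)^2: invariant]
(D) 2x + y  ->  2(y) + (x) = x + 2y   [differs from 2x + y: not invariant]

Only option (C), (x - y)^2, is unchanged by the transformation.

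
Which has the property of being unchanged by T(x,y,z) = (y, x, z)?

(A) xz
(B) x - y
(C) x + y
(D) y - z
C

Apply T(x,y,z) = (y, x, z) to each option, i.e. replace (x, y, z) by the transformed coordinates.
Substitute the transformed coordinates into each option and compare with the original:
(A) xz  ->  (y)(z) = yz   [differs from xz: not invariant]
(B) x - y  ->  (y) - (x) = -x + y   [differs from x - y: not invariant]
(C) x + y  ->  (y) + (x) = x + y   [equals x + y: invariant]
(D) y - z  ->  (x) - (z) = x - z   [differs from y - z: not invariant]

Only option (C), x + y, is unchanged by the transformation.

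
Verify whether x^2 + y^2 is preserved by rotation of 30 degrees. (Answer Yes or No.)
Yes

Applying rotation by 30 degrees: x' = x*cos(30 degrees) - y*sin(30 degrees) = sqrt(3)x/2 - y/2, y' = x*sin(30 degrees) + y*cos(30 degrees) = x/2 + sqrt(3)y/2

Substituting into x^2 + y^2:
(sqrt(3)x/2 - y/2)^2 + (x/2 + sqrt(3)y/2)^2
= x^2 + y^2

This equals the original expression x^2 + y^2, so it IS invariant.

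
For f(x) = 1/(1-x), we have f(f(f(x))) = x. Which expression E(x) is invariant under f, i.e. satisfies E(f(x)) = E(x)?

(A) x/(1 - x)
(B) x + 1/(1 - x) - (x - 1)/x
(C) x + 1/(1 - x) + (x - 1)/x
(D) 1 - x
C

Replace x by f(x) = 1/(1 - x) in each option and simplify. As a quick numerical cross-check, also compare E(3) with E(f(3)) = E(-1/2).

(A) x/(1 - x)  ->  (1/(1 - x))/(1 - (1/(1 - x))) = -1/x; check: E(3) = -3/2 but E(-1/2) = -1/3.   [not invariant]
(B) x + 1/(1 - x) - (x - 1)/x  ->  (1/(1 - x)) + 1/(1 - (1/(1 - x))) - ((1/(1 - x)) - 1)/(1/(1 - x)) = (x^2(1 - x) - x + (x - 1)^2)/(x(x - 1)); check: E(3) = 11/6 but E(-1/2) = -17/6.   [not invariant]
(C) x + 1/(1 - x) + (x - 1)/x  ->  (1/(1 - x)) + 1/(1 - (1/(1 - x))) + ((1/(1 - x)) - 1)/(1/(1 - x)), which simplifies back to x + 1/(1 - x) + (x - 1)/x; check: E(3) = 19/6, E(-1/2) = 19/6.   [invariant]
(D) 1 - x  ->  1 - (1/(1 - x)) = x/(x - 1); check: E(3) = -2 but E(-1/2) = 3/2.   [not invariant]

Only (C) is unchanged. Indeed f(f(x)) = 1/(1 - 1/(1-x)) = (1-x)/(-x) = (x-1)/x, so E(x) = x + f(x) + f(f(x)) is the sum over the whole 3-cycle; applying f just permutes the three terms cyclically (x -> f(x) -> f(f(x)) -> x), leaving the sum unchanged.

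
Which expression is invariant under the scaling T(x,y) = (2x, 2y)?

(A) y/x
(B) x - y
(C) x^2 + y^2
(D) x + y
A

Under the uniform scaling T(x,y) = (2x, 2y):
Substitute the transformed coordinates into each option and compare with the original:
(A) y/x  ->  (2y)/(2x) = y/x   [equals y/x: invariant]
(B) x - y  ->  (2x) - (2y) = 2x - 2y   [differs from x - y: not invariant]
(C) x^2 + y^2  ->  (2x)^2 + (2y)^2 = 4x^2 + 4y^2   [differs from x^2 + y^2: not invariant]
(D) x + y  ->  (2x) + (2y) = 2x + 2y   [differs from x + y: not invariant]

Only option (A), y/x, is unchanged by the transformation.
The common factor 2 cancels in a ratio of coordinates, while sums, products and sums of squares pick up factors of 2 or 4.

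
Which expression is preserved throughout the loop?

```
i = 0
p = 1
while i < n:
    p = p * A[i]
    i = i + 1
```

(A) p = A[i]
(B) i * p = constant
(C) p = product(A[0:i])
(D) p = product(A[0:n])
C

A loop invariant must hold before the first iteration and be re-established by every execution of the body.

(C) p = product(A[0:i]): Initially i = 0 and p = 1 = product of the empty slice A[0:0]. If p = product(A[0:i]) holds at the top of an iteration, the body sets p to product(A[0:i]) * A[i] = product(A[0:i+1]) and then i to i+1, so the property is restored. At exit i = n, giving p = product(A[0:n]).

The other options fail:
(A) p = A[i]: after the first iteration p = A[0] but i = 1; in general p is a product of several elements, not a single one.
(B) i * p = constant: initially i * p = 0, but after one iteration it is 1 * A[0], which is nonzero in general.
(D) p = product(A[0:n]): false before the loop (p = 1, not the full product) -- it only becomes true at exit.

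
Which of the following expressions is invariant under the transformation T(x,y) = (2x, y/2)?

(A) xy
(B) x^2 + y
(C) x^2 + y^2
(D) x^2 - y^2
A

An expression E(x,y) is invariant under T if E(T(x,y)) = E(x,y). Here T(x,y) = (2x, y/2).
Substitute the transformed coordinates into each option and compare with the original:
(A) xy  ->  (2x)(y/2) = xy   [equals xy: invariant]
(B) x^2 + y  ->  (2x)^2 + (y/2) = 4x^2 + y/2   [differs from x^2 + y: not invariant]
(C) x^2 + y^2  ->  (2x)^2 + (y/2)^2 = 4x^2 + y^2/4   [differs from x^2 + y^2: not invariant]
(D) x^2 - y^2  ->  (2x)^2 - (y/2)^2 = 4x^2 - y^2/4   [differs from x^2 - y^2: not invariant]

Only option (A), xy, is unchanged by the transformation.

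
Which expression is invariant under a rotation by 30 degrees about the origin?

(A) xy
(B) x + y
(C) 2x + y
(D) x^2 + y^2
D

A rotation by 30 degrees sends (x, y) to (sqrt(3)x/2 - y/2, x/2 + sqrt(3)y/2).
Substitute the transformed coordinates into each option and compare with the original:
(A) xy  ->  (sqrt(3)x/2 - y/2)(x/2 + sqrt(3)y/2) = sqrt(3)x^2/4 + xy/2 - sqrt(3)y^2/4   [differs from xy: not invariant]
(B) x + y  ->  (sqrt(3)x/2 - y/2) + (x/2 + sqrt(3)y/2) = x/2 + sqrt(3)x/2 - y/2 + sqrt(3)y/2   [differs from x + y: not invariant]
(C) 2x + y  ->  2(sqrt(3)x/2 - y/2) + (x/2 + sqrt(3)y/2) = x/2 + sqrt(3)x - y + sqrt(3)y/2   [differs from 2x + y: not invariant]
(D) x^2 + y^2  ->  (sqrt(3)x/2 - y/2)^2 + (x/2 + sqrt(3)y/2)^2 = x^2 + y^2   [equals x^2 + y^2: invariant]

Only option (D), x^2 + y^2, is unchanged by the transformation.
Geometrically, x^2 + y^2 is the squared distance from the origin, which every rotation about the origin preserves.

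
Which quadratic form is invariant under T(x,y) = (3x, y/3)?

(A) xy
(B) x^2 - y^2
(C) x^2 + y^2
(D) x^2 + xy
A

T multiplies x by 3 and divides y by 3.
Substitute the transformed coordinates into each option and compare with the original:
(A) xy  ->  (3x)(y/3) = xy   [equals xy: invariant]
(B) x^2 - y^2  ->  (3x)^2 - (y/3)^2 = 9x^2 - y^2/9   [differs from x^2 - y^2: not invariant]
(C) x^2 + y^2  ->  (3x)^2 + (y/3)^2 = 9x^2 + y^2/9   [differs from x^2 + y^2: not invariant]
(D) x^2 + xy  ->  (3x)^2 + (3x)(y/3) = 9x^2 + xy   [differs from x^2 + xy: not invariant]

Only option (A), xy, is unchanged by the transformation.
The factors 3 and 1/3 cancel only in the pure product xy.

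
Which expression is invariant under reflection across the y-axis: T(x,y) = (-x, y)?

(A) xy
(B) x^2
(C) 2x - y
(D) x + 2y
B

The map is reflection across the y-axis: T(x,y) = (-x, y).
Substitute the transformed coordinates into each option and compare with the original:
(A) xy  ->  (-x)(y) = -xy   [differs from xy: not invariant]
(B) x^2  ->  (-x)^2 = x^2   [equals x^2: invariant]
(C) 2x - y  ->  2(-x) - (y) = -2x - y   [differs from 2x - y: not invariant]
(D) x + 2y  ->  (-x) + 2(y) = -x + 2y   [differs from x + 2y: not invariant]

Only option (B), x^2, is unchanged by the transformation.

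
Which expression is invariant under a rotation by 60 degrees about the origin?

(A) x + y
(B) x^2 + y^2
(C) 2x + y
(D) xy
B

A rotation by 60 degrees sends (x, y) to (x/2 - sqrt(3)y/2, sqrt(3)x/2 + y/2).
Substitute the transformed coordinates into each option and compare with the original:
(A) x + y  ->  (x/2 - sqrt(3)y/2) + (sqrt(3)x/2 + y/2) = x/2 + sqrt(3)x/2 - sqrt(3)y/2 + y/2   [differs from x + y: not invariant]
(B) x^2 + y^2  ->  (x/2 - sqrt(3)y/2)^2 + (sqrt(3)x/2 + y/2)^2 = x^2 + y^2   [equals x^2 + y^2: invariant]
(C) 2x + y  ->  2(x/2 - sqrt(3)y/2) + (sqrt(3)x/2 + y/2) = sqrt(3)x/2 + x - sqrt(3)y + y/2   [differs from 2x + y: not invariant]
(D) xy  ->  (x/2 - sqrt(3)y/2)(sqrt(3)x/2 + y/2) = sqrt(3)x^2/4 - xy/2 - sqrt(3)y^2/4   [differs from xy: not invariant]

Only option (B), x^2 + y^2, is unchanged by the transformation.
Geometrically, x^2 + y^2 is the squared distance from the origin, which every rotation about the origin preserves.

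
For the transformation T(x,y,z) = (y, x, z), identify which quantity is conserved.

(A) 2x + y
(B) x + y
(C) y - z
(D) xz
B

Apply T(x,y,z) = (y, x, z) to each option, i.e. replace (x, y, z) by the transformed coordinates.
Substitute the transformed coordinates into each option and compare with the original:
(A) 2x + y  ->  2(y) + (x) = x + 2y   [differs from 2x + y: not invariant]
(B) x + y  ->  (y) + (x) = x + y   [equals x + y: invariant]
(C) y - z  ->  (x) - (z) = x - z   [differs from y - z: not invariant]
(D) xz  ->  (y)(z) = yz   [differs from xz: not invariant]

Only option (B), x + y, is unchanged by the transformation.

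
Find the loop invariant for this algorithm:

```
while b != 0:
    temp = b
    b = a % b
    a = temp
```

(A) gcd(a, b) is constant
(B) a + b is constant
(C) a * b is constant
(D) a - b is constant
A

A loop invariant must hold before the first iteration and be re-established by every execution of the body.

(A) gcd(a, b) is constant: One iteration replaces (a, b) by (b, a mod b). Since a mod b = a - q*b for an integer q, any common divisor of a and b divides b and a mod b, and conversely; hence gcd(b, a mod b) = gcd(a, b). For instance (37, 7) -> (7, 2) keeps gcd = 1. At exit b = 0 and a = gcd of the original inputs.

The other options fail:
(B) a + b is constant: e.g. (a, b) = (37, 7) -> (7, 2): the sum goes from 44 to 9.
(C) a * b is constant: e.g. (a, b) = (37, 7) -> (7, 2): the product goes from 259 to 14.
(D) a - b is constant: e.g. (a, b) = (37, 7) -> (7, 2): the difference goes from 30 to 5.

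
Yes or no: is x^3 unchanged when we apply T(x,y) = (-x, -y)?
No

Substitute T(x,y) = (-x, -y) into the expression and compare with the original.

Original: x^3
After applying T: (-x)^3 = -x^3

This differs from the original x^3 (difference: -2x^3), so the expression is NOT invariant.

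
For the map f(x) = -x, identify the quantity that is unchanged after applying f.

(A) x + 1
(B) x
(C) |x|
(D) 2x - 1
C

For f(x) = -x:
Applying f replaces x by -x. Since |-x| = |x|, the absolute value is unchanged by f, whereas x -> -x, 2x - 1 -> -2x - 1 and x + 1 -> -x + 1 all change.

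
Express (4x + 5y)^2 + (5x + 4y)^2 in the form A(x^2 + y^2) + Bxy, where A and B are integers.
41(x^2 + y^2) + 80xy

Expanding: (4x + 5y)^2 = 16x^2 + 40xy + 25y^2
(5x + 4y)^2 = 25x^2 + 40xy + 16y^2
Sum = (16+25)(x^2+y^2) + 80xy = 41(x^2 + y^2) + 80xy
This is symmetric in x and y.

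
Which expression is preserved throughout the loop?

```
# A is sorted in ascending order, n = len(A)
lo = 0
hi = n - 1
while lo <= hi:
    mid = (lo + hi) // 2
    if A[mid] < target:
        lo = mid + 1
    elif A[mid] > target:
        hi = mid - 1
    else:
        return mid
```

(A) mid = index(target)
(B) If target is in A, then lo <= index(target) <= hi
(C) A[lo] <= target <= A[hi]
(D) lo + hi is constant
B

A loop invariant must hold before the first iteration and be re-established by every execution of the body.

(B) If target is in A, then lo <= index(target) <= hi: Before the loop [lo, hi] = [0, n-1] covers every index. When A[mid] < target, sortedness puts target strictly to the right of mid, so setting lo = mid + 1 keeps index(target) in [lo, hi]; symmetrically for hi = mid - 1. Hence 'if target is in A then lo <= index(target) <= hi' holds after every iteration, and when lo > hi it proves target is absent.

The other options fail:
(A) mid = index(target): mid is just the current probe; it equals index(target) only on the iteration that returns.
(C) A[lo] <= target <= A[hi]: fails when target is not in A (e.g. target < A[0] already violates it before the loop), so it is not maintained in general.
(D) lo + hi is constant: each iteration moves exactly one of lo, hi, so lo + hi changes (e.g. 0 + (n-1) becomes (mid+1) + (n-1)).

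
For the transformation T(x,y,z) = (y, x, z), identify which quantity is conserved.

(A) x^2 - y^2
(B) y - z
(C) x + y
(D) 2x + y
C

Apply T(x,y,z) = (y, x, z) to each option, i.e. replace (x, y, z) by the transformed coordinates.
Substitute the transformed coordinates into each option and compare with the original:
(A) x^2 - y^2  ->  (y)^2 - (x)^2 = -x^2 + y^2   [differs from x^2 - y^2: not invariant]
(B) y - z  ->  (x) - (z) = x - z   [differs from y - z: not invariant]
(C) x + y  ->  (y) + (x) = x + y   [equals x + y: invariant]
(D) 2x + y  ->  2(y) + (x) = x + 2y   [differs from 2x + y: not invariant]

Only option (C), x + y, is unchanged by the transformation.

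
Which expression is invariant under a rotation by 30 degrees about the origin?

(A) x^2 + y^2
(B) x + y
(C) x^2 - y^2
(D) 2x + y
A

A rotation by 30 degrees sends (x, y) to (sqrt(3)x/2 - y/2, x/2 + sqrt(3)y/2).
Substitute the transformed coordinates into each option and compare with the original:
(A) x^2 + y^2  ->  (sqrt(3)x/2 - y/2)^2 + (x/2 + sqrt(3)y/2)^2 = x^2 + y^2   [equals x^2 + y^2: invariant]
(B) x + y  ->  (sqrt(3)x/2 - y/2) + (x/2 + sqrt(3)y/2) = x/2 + sqrt(3)x/2 - y/2 + sqrt(3)y/2   [differs from x + y: not invariant]
(C) x^2 - y^2  ->  (sqrt(3)x/2 - y/2)^2 - (x/2 + sqrt(3)y/2)^2 = x^2/2 - sqrt(3)xy - y^2/2   [differs from x^2 - y^2: not invariant]
(D) 2x + y  ->  2(sqrt(3)x/2 - y/2) + (x/2 + sqrt(3)y/2) = x/2 + sqrt(3)x - y + sqrt(3)y/2   [differs from 2x + y: not invariant]

Only option (A), x^2 + y^2, is unchanged by the transformation.
Geometrically, x^2 + y^2 is the squared distance from the origin, which every rotation about the origin preserves.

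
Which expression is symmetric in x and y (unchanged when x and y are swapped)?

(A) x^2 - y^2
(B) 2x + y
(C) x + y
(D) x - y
C

A symmetric expression is unchanged when the variables are permuted; here the transformation to test is the swap (x, y) -> (y, x).
Substitute the transformed coordinates into each option and compare with the original:
(A) x^2 - y^2  ->  (y)^2 - (x)^2 = -x^2 + y^2   [differs from x^2 - y^2: not invariant]
(B) 2x + y  ->  2(y) + (x) = x + 2y   [differs from 2x + y: not invariant]
(C) x + y  ->  (y) + (x) = x + y   [equals x + y: invariant]
(D) x - y  ->  (y) - (x) = -x + y   [differs from x - y: not invariant]

Only option (C), x + y, is unchanged by the transformation.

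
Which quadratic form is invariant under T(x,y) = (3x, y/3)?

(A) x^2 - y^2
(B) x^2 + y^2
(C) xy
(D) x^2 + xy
C

T multiplies x by 3 and divides y by 3.
Substitute the transformed coordinates into each option and compare with the original:
(A) x^2 - y^2  ->  (3x)^2 - (y/3)^2 = 9x^2 - y^2/9   [differs from x^2 - y^2: not invariant]
(B) x^2 + y^2  ->  (3x)^2 + (y/3)^2 = 9x^2 + y^2/9   [differs from x^2 + y^2: not invariant]
(C) xy  ->  (3x)(y/3) = xy   [equals xy: invariant]
(D) x^2 + xy  ->  (3x)^2 + (3x)(y/3) = 9x^2 + xy   [differs from x^2 + xy: not invariant]

Only option (C), xy, is unchanged by the transformation.
The factors 3 and 1/3 cancel only in the pure product xy.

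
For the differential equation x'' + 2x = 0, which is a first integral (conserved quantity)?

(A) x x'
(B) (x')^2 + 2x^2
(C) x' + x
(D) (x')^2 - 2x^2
B

A first integral I satisfies dI/dt = 0 along every solution. Differentiate each option and use the equation of motion:
(A) d/dt[x x'] = (x')^2 + x x'' = (x')^2 - 2x^2, not identically 0
(B) d/dt[(x')^2 + 2x^2] = 2x'x'' + 4x x' = 2x'(-2x) + 4x x' = 0
(C) d/dt[x' + x] = x'' + x' = -2x + x', not identically 0
(D) d/dt[(x')^2 - 2x^2] = 2x'x'' - 4x x' = -8x x', not identically 0

Only (B) has zero time-derivative. So the energy-like quantity (x')^2 + 2x^2 is the first integral.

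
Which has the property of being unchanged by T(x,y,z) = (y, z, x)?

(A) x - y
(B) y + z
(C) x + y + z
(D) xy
C

Apply T(x,y,z) = (y, z, x) to each option, i.e. replace (x, y, z) by the transformed coordinates.
Substitute the transformed coordinates into each option and compare with the original:
(A) x - y  ->  (y) - (z) = y - z   [differs from x - y: not invariant]
(B) y + z  ->  (z) + (x) = x + z   [differs from y + z: not invariant]
(C) x + y + z  ->  (y) + (z) + (x) = x + y + z   [equals x + y + z: invariant]
(D) xy  ->  (y)(z) = yz   [differs from xy: not invariant]

Only option (C), x + y + z, is unchanged by the transformation.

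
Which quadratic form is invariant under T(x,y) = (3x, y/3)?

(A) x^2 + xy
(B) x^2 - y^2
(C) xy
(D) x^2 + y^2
C

T multiplies x by 3 and divides y by 3.
Substitute the transformed coordinates into each option and compare with the original:
(A) x^2 + xy  ->  (3x)^2 + (3x)(y/3) = 9x^2 + xy   [differs from x^2 + xy: not invariant]
(B) x^2 - y^2  ->  (3x)^2 - (y/3)^2 = 9x^2 - y^2/9   [differs from x^2 - y^2: not invariant]
(C) xy  ->  (3x)(y/3) = xy   [equals xy: invariant]
(D) x^2 + y^2  ->  (3x)^2 + (y/3)^2 = 9x^2 + y^2/9   [differs from x^2 + y^2: not invariant]

Only option (C), xy, is unchanged by the transformation.
The factors 3 and 1/3 cancel only in the pure product xy.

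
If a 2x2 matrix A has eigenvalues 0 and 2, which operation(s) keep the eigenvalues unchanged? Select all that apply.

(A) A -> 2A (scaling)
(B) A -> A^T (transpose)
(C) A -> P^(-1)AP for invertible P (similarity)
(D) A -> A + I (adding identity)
B and C

Eigenvalues are preserved by:
1. Similarity transformations: A -> P^(-1)AP (same characteristic polynomial)
2. Transpose: A^T has the same eigenvalues as A

Eigenvalues are NOT preserved by:
- Adding identity: eigenvalues become 0+1, 2+1
- Scaling: eigenvalues become 0, 4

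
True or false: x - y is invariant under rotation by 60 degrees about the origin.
False

Applying rotation by 60 degrees: x' = x*cos(60 degrees) - y*sin(60 degrees) = x/2 - sqrt(3)y/2, y' = x*sin(60 degrees) + y*cos(60 degrees) = sqrt(3)x/2 + y/2

Substituting into x - y:
(x/2 - sqrt(3)y/2) - (sqrt(3)x/2 + y/2)
= -sqrt(3)x/2 + x/2 - sqrt(3)y/2 - y/2

This differs from the original expression x - y, so it is NOT invariant.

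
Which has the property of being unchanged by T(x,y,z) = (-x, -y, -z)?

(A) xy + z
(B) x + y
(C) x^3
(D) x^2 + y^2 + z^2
D

Apply T(x,y,z) = (-x, -y, -z) to each option, i.e. replace (x, y, z) by the transformed coordinates.
Substitute the transformed coordinates into each option and compare with the original:
(A) xy + z  ->  (-x)(-y) + (-z) = xy - z   [differs from xy + z: not invariant]
(B) x + y  ->  (-x) + (-y) = -x - y   [differs from x + y: not invariant]
(C) x^3  ->  (-x)^3 = -x^3   [differs from x^3: not invariant]
(D) x^2 + y^2 + z^2  ->  (-x)^2 + (-y)^2 + (-z)^2 = x^2 + y^2 + z^2   [equals x^2 + y^2 + z^2: invariant]

Only option (D), x^2 + y^2 + z^2, is unchanged by the transformation.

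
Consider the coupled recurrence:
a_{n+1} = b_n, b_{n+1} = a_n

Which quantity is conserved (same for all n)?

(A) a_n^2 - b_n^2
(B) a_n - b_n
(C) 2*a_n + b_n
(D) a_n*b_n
D

Replace a_n by a_{n+1} = b_n and b_n by b_{n+1} = a_n in each option and simplify:
(A) a_n^2 - b_n^2  ->  (b_n)^2 - (a_n)^2 = -a_n^2 + b_n^2   [not conserved]
(B) a_n - b_n  ->  (b_n) - (a_n) = -a_n + b_n   [not conserved]
(C) 2*a_n + b_n  ->  2*(b_n) + (a_n) = a_n + 2*b_n   [not conserved]
(D) a_n*b_n  ->  (b_n)*(a_n) = a_n*b_n   [conserved]

Only (D) a_n*b_n returns to itself after one step, so it is the conserved quantity.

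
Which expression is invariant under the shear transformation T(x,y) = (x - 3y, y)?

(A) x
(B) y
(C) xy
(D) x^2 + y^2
B

Under the shear T(x,y) = (x - 3y, y):
Substitute the transformed coordinates into each option and compare with the original:
(A) x  ->  (x - 3y) = x - 3y   [differs from x: not invariant]
(B) y  ->  (y) = y   [equals y: invariant]
(C) xy  ->  (x - 3y)(y) = xy - 3y^2   [differs from xy: not invariant]
(D) x^2 + y^2  ->  (x - 3y)^2 + (y)^2 = x^2 - 6xy + 10y^2   [differs from x^2 + y^2: not invariant]

Only option (B), y, is unchanged by the transformation.
A horizontal shear moves points parallel to the x-axis, so the y-coordinate (and any function of y alone) is unchanged.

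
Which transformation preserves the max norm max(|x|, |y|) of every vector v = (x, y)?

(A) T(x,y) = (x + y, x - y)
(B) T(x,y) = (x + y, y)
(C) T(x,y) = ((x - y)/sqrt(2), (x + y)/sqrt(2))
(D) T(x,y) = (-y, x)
D

A transformation preserves a norm if ||T(v)|| = ||v|| for every v; a single vector where the norm changes rules an option out.

(A) T(x,y) = (x + y, x - y): v = (1, 1) has norm max(|1|, |1|) = 1, but T(v) = (2, 0) has norm 2 -- not preserved.
(B) T(x,y) = (x + y, y): v = (1, 1) has norm max(|1|, |1|) = 1, but T(v) = (2, 1) has norm 2 -- not preserved.
(C) T(x,y) = ((x - y)/sqrt(2), (x + y)/sqrt(2)): v = (1, 0) has norm max(|1|, |0|) = 1, but T(v) = (sqrt(2)/2, sqrt(2)/2) has norm sqrt(2)/2 -- not preserved.
(D) T(x,y) = (-y, x): preserves the norm -- it only permutes the coordinates and/or flips signs, which leaves max(|x|, |y|) unchanged.

Therefore the answer is (D).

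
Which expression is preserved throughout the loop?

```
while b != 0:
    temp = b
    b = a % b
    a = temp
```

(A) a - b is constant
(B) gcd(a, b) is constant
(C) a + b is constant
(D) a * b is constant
B

A loop invariant must hold before the first iteration and be re-established by every execution of the body.

(B) gcd(a, b) is constant: One iteration replaces (a, b) by (b, a mod b). Since a mod b = a - q*b for an integer q, any common divisor of a and b divides b and a mod b, and conversely; hence gcd(b, a mod b) = gcd(a, b). For instance (34, 10) -> (10, 4) keeps gcd = 2. At exit b = 0 and a = gcd of the original inputs.

The other options fail:
(A) a - b is constant: e.g. (a, b) = (34, 10) -> (10, 4): the difference goes from 24 to 6.
(C) a + b is constant: e.g. (a, b) = (34, 10) -> (10, 4): the sum goes from 44 to 14.
(D) a * b is constant: e.g. (a, b) = (34, 10) -> (10, 4): the product goes from 340 to 40.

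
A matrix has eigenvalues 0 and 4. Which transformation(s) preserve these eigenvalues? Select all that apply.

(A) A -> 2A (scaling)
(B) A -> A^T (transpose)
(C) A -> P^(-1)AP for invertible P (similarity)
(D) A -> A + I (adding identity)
B and C

Eigenvalues are preserved by:
1. Similarity transformations: A -> P^(-1)AP (same characteristic polynomial)
2. Transpose: A^T has the same eigenvalues as A

Eigenvalues are NOT preserved by:
- Adding identity: eigenvalues become 0+1, 4+1
- Scaling: eigenvalues become 0, 8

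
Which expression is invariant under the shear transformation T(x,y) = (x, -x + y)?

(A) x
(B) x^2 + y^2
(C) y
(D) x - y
A

Under the shear T(x,y) = (x, -x + y):
Substitute the transformed coordinates into each option and compare with the original:
(A) x  ->  (x) = x   [equals x: invariant]
(B) x^2 + y^2  ->  (x)^2 + (-x + y)^2 = 2x^2 - 2xy + y^2   [differs from x^2 + y^2: not invariant]
(C) y  ->  (-x + y) = -x + y   [differs from y: not invariant]
(D) x - y  ->  (x) - (-x + y) = 2x - y   [differs from x - y: not invariant]

Only option (A), x, is unchanged by the transformation.
A vertical shear moves points parallel to the y-axis, so the x-coordinate (and any function of x alone) is unchanged.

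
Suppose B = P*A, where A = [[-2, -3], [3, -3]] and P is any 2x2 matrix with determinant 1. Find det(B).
15

By the multiplicative property of determinants, det(B) = det(P*A) = det(P) * det(A) = det(A),
so the determinant is invariant under multiplication by any determinant-1 matrix; we just need det(A).

det(A) = (-2)(-3) - (-3)(3) = 6 - (-9) = 15

Therefore det(B) = 1 * 15 = 15.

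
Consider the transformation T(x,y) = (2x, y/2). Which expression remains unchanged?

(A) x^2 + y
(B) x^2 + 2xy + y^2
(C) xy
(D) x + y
C

An expression E(x,y) is invariant under T if E(T(x,y)) = E(x,y). Here T(x,y) = (2x, y/2).
Substitute the transformed coordinates into each option and compare with the original:
(A) x^2 + y  ->  (2x)^2 + (y/2) = 4x^2 + y/2   [differs from x^2 + y: not invariant]
(B) x^2 + 2xy + y^2  ->  (2x)^2 + 2(2x)(y/2) + (y/2)^2 = 4x^2 + 2xy + y^2/4   [differs from x^2 + 2xy + y^2: not invariant]
(C) xy  ->  (2x)(y/2) = xy   [equals xy: invariant]
(D) x + y  ->  (2x) + (y/2) = 2x + y/2   [differs from x + y: not invariant]

Only option (C), xy, is unchanged by the transformation.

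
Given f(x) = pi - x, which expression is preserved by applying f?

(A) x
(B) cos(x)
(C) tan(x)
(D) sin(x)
D

For f(x) = pi - x:
sin(pi - x) = sin(x), so sine is invariant under this transformation.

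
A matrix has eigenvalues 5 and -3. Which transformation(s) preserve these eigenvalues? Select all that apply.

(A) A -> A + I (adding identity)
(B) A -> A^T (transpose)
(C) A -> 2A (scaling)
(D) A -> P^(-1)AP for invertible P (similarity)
B and D

Eigenvalues are preserved by:
1. Similarity transformations: A -> P^(-1)AP (same characteristic polynomial)
2. Transpose: A^T has the same eigenvalues as A

Eigenvalues are NOT preserved by:
- Adding identity: eigenvalues become 5+1, -3+1
- Scaling: eigenvalues become 10, -6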